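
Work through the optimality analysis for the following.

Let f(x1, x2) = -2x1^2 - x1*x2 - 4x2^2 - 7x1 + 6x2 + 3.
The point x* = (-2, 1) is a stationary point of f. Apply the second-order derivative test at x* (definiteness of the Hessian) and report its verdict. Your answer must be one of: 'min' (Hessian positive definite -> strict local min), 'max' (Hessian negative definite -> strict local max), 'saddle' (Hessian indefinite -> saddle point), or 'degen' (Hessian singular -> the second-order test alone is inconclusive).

Compute the Hessian H = grad^2 f:
  H = [[-4, -1], [-1, -8]]
Verify stationarity: grad f(x*) = H x* + g = (0, 0).
Eigenvalues of H: -8.2361, -3.7639.
Both eigenvalues < 0, so H is negative definite -> x* is a strict local max.

max


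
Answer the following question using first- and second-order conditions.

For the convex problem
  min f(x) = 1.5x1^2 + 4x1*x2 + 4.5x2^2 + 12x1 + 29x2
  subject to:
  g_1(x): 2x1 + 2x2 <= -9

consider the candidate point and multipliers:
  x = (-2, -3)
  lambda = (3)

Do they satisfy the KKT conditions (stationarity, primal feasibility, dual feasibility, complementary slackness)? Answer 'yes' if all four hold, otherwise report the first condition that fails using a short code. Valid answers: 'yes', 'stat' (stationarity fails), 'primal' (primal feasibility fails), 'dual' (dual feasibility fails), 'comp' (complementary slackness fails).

Gradient of f: grad f(x) = Q x + c = (-6, -6)
Constraint values g_i(x) = a_i^T x - b_i:
  g_1((-2, -3)) = -1
Stationarity residual: grad f(x) + sum_i lambda_i a_i = (0, 0)
  -> stationarity OK
Primal feasibility (all g_i <= 0): OK
Dual feasibility (all lambda_i >= 0): OK
Complementary slackness (lambda_i * g_i(x) = 0 for all i): FAILS

Verdict: the first failing condition is complementary_slackness -> comp.

comp


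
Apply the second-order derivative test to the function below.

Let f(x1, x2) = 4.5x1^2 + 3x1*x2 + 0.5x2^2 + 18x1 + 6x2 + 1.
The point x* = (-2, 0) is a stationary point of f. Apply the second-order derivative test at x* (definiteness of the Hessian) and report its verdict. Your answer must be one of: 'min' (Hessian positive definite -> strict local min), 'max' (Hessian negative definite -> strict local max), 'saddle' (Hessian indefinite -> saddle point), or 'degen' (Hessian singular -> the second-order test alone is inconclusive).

Compute the Hessian H = grad^2 f:
  H = [[9, 3], [3, 1]]
Verify stationarity: grad f(x*) = H x* + g = (0, 0).
Eigenvalues of H: 0, 10.
H has a zero eigenvalue (singular; positive semidefinite but not definite), so H is neither positive definite, negative definite, nor indefinite. The second-order test alone is inconclusive -> degen.
(Indeed, f is constant along the null direction of H through x*, so x* is not a strict local extremum.)

degen


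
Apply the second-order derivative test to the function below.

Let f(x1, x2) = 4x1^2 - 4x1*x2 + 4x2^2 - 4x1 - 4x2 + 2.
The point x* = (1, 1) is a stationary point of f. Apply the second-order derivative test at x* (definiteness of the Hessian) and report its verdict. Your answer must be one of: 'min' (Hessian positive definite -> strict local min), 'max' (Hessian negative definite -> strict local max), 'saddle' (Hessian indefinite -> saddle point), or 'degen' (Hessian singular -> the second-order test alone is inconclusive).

Compute the Hessian H = grad^2 f:
  H = [[8, -4], [-4, 8]]
Verify stationarity: grad f(x*) = H x* + g = (0, 0).
Eigenvalues of H: 4, 12.
Both eigenvalues > 0, so H is positive definite -> x* is a strict local min.

min


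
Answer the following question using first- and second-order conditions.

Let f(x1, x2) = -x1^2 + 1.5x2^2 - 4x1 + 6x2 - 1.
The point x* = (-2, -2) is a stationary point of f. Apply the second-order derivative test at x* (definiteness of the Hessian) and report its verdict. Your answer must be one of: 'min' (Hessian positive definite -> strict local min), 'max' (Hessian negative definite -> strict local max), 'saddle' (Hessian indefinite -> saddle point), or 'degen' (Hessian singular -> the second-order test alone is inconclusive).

Compute the Hessian H = grad^2 f:
  H = [[-2, 0], [0, 3]]
Verify stationarity: grad f(x*) = H x* + g = (0, 0).
Eigenvalues of H: -2, 3.
Eigenvalues have mixed signs, so H is indefinite -> x* is a saddle point.

saddle


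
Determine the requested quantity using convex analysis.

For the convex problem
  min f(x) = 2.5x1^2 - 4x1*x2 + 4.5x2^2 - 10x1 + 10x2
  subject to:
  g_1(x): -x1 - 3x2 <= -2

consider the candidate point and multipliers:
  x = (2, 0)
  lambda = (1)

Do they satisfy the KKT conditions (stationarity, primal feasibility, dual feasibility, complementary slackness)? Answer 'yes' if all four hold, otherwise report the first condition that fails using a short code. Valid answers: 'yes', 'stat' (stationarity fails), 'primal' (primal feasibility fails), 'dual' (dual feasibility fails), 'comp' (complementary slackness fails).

Gradient of f: grad f(x) = Q x + c = (0, 2)
Constraint values g_i(x) = a_i^T x - b_i:
  g_1((2, 0)) = 0
Stationarity residual: grad f(x) + sum_i lambda_i a_i = (-1, -1)
  -> stationarity FAILS
Primal feasibility (all g_i <= 0): OK
Dual feasibility (all lambda_i >= 0): OK
Complementary slackness (lambda_i * g_i(x) = 0 for all i): OK

Verdict: the first failing condition is stationarity -> stat.

stat


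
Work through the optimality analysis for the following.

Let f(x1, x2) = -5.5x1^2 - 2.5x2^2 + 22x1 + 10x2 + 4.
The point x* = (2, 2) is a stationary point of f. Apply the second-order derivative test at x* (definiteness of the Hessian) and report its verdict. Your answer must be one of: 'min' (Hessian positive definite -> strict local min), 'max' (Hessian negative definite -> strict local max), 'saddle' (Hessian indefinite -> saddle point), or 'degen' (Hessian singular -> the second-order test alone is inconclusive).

Compute the Hessian H = grad^2 f:
  H = [[-11, 0], [0, -5]]
Verify stationarity: grad f(x*) = H x* + g = (0, 0).
Eigenvalues of H: -11, -5.
Both eigenvalues < 0, so H is negative definite -> x* is a strict local max.

max


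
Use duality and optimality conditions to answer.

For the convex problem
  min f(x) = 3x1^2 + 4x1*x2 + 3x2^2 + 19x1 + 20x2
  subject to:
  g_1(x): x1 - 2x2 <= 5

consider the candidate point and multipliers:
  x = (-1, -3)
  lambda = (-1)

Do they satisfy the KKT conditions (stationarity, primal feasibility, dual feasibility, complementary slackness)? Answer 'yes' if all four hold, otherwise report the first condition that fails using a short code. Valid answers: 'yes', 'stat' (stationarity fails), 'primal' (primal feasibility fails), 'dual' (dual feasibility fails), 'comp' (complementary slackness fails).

Gradient of f: grad f(x) = Q x + c = (1, -2)
Constraint values g_i(x) = a_i^T x - b_i:
  g_1((-1, -3)) = 0
Stationarity residual: grad f(x) + sum_i lambda_i a_i = (0, 0)
  -> stationarity OK
Primal feasibility (all g_i <= 0): OK
Dual feasibility (all lambda_i >= 0): FAILS
Complementary slackness (lambda_i * g_i(x) = 0 for all i): OK

Verdict: the first failing condition is dual_feasibility -> dual.

dual


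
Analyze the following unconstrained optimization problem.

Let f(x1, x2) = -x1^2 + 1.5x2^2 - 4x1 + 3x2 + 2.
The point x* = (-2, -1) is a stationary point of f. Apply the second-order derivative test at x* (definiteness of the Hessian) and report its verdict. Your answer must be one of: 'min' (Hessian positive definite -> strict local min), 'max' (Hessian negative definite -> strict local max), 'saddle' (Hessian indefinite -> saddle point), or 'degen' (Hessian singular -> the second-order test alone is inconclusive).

Compute the Hessian H = grad^2 f:
  H = [[-2, 0], [0, 3]]
Verify stationarity: grad f(x*) = H x* + g = (0, 0).
Eigenvalues of H: -2, 3.
Eigenvalues have mixed signs, so H is indefinite -> x* is a saddle point.

saddle


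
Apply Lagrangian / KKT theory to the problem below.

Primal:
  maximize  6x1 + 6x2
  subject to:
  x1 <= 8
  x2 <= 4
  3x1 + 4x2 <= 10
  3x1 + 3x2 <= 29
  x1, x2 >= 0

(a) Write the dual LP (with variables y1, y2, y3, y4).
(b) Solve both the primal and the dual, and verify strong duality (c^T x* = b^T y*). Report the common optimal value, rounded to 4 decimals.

The standard primal-dual pair for 'max c^T x s.t. A x <= b, x >= 0' is:
  Dual:  min b^T y  s.t.  A^T y >= c,  y >= 0.

So the dual LP is:
  minimize  8y1 + 4y2 + 10y3 + 29y4
  subject to:
    y1 + 3y3 + 3y4 >= 6
    y2 + 4y3 + 3y4 >= 6
    y1, y2, y3, y4 >= 0

Solving the primal: x* = (3.3333, 0).
  primal value c^T x* = 20.
Solving the dual: y* = (0, 0, 2, 0).
  dual value b^T y* = 20.
Strong duality: c^T x* = b^T y*. Confirmed.

20


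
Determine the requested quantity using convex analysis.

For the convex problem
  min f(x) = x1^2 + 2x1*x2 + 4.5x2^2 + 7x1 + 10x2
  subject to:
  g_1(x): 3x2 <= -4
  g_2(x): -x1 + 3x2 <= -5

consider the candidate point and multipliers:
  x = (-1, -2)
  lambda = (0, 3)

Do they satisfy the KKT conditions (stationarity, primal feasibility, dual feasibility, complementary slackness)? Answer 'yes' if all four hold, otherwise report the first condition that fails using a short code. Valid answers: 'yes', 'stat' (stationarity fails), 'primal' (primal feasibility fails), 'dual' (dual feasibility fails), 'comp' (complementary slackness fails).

Gradient of f: grad f(x) = Q x + c = (1, -10)
Constraint values g_i(x) = a_i^T x - b_i:
  g_1((-1, -2)) = -2
  g_2((-1, -2)) = 0
Stationarity residual: grad f(x) + sum_i lambda_i a_i = (-2, -1)
  -> stationarity FAILS
Primal feasibility (all g_i <= 0): OK
Dual feasibility (all lambda_i >= 0): OK
Complementary slackness (lambda_i * g_i(x) = 0 for all i): OK

Verdict: the first failing condition is stationarity -> stat.

stat


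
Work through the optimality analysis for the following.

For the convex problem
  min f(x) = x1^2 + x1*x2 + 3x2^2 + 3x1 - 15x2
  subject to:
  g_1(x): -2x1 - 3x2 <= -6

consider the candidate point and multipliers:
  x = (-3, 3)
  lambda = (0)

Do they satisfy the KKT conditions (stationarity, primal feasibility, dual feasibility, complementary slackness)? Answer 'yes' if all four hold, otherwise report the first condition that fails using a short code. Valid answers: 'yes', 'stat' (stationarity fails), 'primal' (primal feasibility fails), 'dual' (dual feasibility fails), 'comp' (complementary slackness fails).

Gradient of f: grad f(x) = Q x + c = (0, 0)
Constraint values g_i(x) = a_i^T x - b_i:
  g_1((-3, 3)) = 3
Stationarity residual: grad f(x) + sum_i lambda_i a_i = (0, 0)
  -> stationarity OK
Primal feasibility (all g_i <= 0): FAILS
Dual feasibility (all lambda_i >= 0): OK
Complementary slackness (lambda_i * g_i(x) = 0 for all i): OK

Verdict: the first failing condition is primal_feasibility -> primal.

primal


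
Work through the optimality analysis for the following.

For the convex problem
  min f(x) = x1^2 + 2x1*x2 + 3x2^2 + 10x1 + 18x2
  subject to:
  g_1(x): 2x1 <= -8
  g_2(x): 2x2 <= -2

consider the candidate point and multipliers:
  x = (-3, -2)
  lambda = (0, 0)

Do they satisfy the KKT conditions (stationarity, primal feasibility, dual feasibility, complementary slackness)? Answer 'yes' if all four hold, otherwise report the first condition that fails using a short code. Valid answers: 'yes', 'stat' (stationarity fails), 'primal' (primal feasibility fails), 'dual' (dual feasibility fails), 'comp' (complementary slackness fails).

Gradient of f: grad f(x) = Q x + c = (0, 0)
Constraint values g_i(x) = a_i^T x - b_i:
  g_1((-3, -2)) = 2
  g_2((-3, -2)) = -2
Stationarity residual: grad f(x) + sum_i lambda_i a_i = (0, 0)
  -> stationarity OK
Primal feasibility (all g_i <= 0): FAILS
Dual feasibility (all lambda_i >= 0): OK
Complementary slackness (lambda_i * g_i(x) = 0 for all i): OK

Verdict: the first failing condition is primal_feasibility -> primal.

primal


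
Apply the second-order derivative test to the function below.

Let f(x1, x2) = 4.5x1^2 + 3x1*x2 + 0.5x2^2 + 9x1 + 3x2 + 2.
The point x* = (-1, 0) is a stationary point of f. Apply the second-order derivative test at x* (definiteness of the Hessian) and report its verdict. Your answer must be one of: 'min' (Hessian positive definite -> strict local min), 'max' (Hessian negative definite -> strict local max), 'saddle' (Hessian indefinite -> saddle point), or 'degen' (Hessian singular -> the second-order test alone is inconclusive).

Compute the Hessian H = grad^2 f:
  H = [[9, 3], [3, 1]]
Verify stationarity: grad f(x*) = H x* + g = (0, 0).
Eigenvalues of H: 0, 10.
H has a zero eigenvalue (singular; positive semidefinite but not definite), so H is neither positive definite, negative definite, nor indefinite. The second-order test alone is inconclusive -> degen.
(Indeed, f is constant along the null direction of H through x*, so x* is not a strict local extremum.)

degen


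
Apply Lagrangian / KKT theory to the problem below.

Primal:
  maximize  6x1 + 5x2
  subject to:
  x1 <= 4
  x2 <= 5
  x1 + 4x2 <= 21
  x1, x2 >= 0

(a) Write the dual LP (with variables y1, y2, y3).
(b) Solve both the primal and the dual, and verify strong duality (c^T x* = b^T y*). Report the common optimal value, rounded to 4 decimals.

The standard primal-dual pair for 'max c^T x s.t. A x <= b, x >= 0' is:
  Dual:  min b^T y  s.t.  A^T y >= c,  y >= 0.

So the dual LP is:
  minimize  4y1 + 5y2 + 21y3
  subject to:
    y1 + y3 >= 6
    y2 + 4y3 >= 5
    y1, y2, y3 >= 0

Solving the primal: x* = (4, 4.25).
  primal value c^T x* = 45.25.
Solving the dual: y* = (4.75, 0, 1.25).
  dual value b^T y* = 45.25.
Strong duality: c^T x* = b^T y*. Confirmed.

45.25


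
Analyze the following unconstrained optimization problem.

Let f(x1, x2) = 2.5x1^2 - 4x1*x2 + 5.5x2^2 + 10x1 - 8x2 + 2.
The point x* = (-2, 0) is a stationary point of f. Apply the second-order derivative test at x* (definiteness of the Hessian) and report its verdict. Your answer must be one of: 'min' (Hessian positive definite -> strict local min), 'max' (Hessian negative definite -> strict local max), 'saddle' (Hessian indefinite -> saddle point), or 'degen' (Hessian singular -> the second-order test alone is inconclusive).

Compute the Hessian H = grad^2 f:
  H = [[5, -4], [-4, 11]]
Verify stationarity: grad f(x*) = H x* + g = (0, 0).
Eigenvalues of H: 3, 13.
Both eigenvalues > 0, so H is positive definite -> x* is a strict local min.

min


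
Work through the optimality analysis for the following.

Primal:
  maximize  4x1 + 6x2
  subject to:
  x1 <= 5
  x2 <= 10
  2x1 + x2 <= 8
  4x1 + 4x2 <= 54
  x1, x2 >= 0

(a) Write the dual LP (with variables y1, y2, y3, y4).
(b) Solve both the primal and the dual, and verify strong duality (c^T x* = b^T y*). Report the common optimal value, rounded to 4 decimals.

The standard primal-dual pair for 'max c^T x s.t. A x <= b, x >= 0' is:
  Dual:  min b^T y  s.t.  A^T y >= c,  y >= 0.

So the dual LP is:
  minimize  5y1 + 10y2 + 8y3 + 54y4
  subject to:
    y1 + 2y3 + 4y4 >= 4
    y2 + y3 + 4y4 >= 6
    y1, y2, y3, y4 >= 0

Solving the primal: x* = (0, 8).
  primal value c^T x* = 48.
Solving the dual: y* = (0, 0, 6, 0).
  dual value b^T y* = 48.
Strong duality: c^T x* = b^T y*. Confirmed.

48


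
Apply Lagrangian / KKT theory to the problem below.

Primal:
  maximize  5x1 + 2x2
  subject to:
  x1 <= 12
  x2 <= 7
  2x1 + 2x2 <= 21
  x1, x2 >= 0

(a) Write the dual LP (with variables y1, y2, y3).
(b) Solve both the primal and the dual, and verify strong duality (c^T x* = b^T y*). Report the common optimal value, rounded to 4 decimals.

The standard primal-dual pair for 'max c^T x s.t. A x <= b, x >= 0' is:
  Dual:  min b^T y  s.t.  A^T y >= c,  y >= 0.

So the dual LP is:
  minimize  12y1 + 7y2 + 21y3
  subject to:
    y1 + 2y3 >= 5
    y2 + 2y3 >= 2
    y1, y2, y3 >= 0

Solving the primal: x* = (10.5, 0).
  primal value c^T x* = 52.5.
Solving the dual: y* = (0, 0, 2.5).
  dual value b^T y* = 52.5.
Strong duality: c^T x* = b^T y*. Confirmed.

52.5


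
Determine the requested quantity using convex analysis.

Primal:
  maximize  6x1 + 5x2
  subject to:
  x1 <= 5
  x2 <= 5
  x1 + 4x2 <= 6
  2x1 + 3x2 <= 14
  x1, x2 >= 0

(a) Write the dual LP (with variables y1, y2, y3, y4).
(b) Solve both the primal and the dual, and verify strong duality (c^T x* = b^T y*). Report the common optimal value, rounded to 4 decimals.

The standard primal-dual pair for 'max c^T x s.t. A x <= b, x >= 0' is:
  Dual:  min b^T y  s.t.  A^T y >= c,  y >= 0.

So the dual LP is:
  minimize  5y1 + 5y2 + 6y3 + 14y4
  subject to:
    y1 + y3 + 2y4 >= 6
    y2 + 4y3 + 3y4 >= 5
    y1, y2, y3, y4 >= 0

Solving the primal: x* = (5, 0.25).
  primal value c^T x* = 31.25.
Solving the dual: y* = (4.75, 0, 1.25, 0).
  dual value b^T y* = 31.25.
Strong duality: c^T x* = b^T y*. Confirmed.

31.25


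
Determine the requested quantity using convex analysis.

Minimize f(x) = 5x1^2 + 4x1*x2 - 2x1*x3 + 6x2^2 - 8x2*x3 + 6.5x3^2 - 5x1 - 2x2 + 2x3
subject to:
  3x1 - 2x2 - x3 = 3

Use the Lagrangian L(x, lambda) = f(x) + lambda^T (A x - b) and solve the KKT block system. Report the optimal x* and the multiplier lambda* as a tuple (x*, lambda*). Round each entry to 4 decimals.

Form the Lagrangian:
  L(x, lambda) = (1/2) x^T Q x + c^T x + lambda^T (A x - b)
Stationarity (grad_x L = 0): Q x + c + A^T lambda = 0.
Primal feasibility: A x = b.

This gives the KKT block system:
  [ Q   A^T ] [ x     ]   [-c ]
  [ A    0  ] [ lambda ] = [ b ]

Solving the linear system:
  x*      = (0.6969, -0.3176, -0.274)
  lambda* = (-0.4156)
  f(x*)   = -1.0753

x* = (0.6969, -0.3176, -0.274), lambda* = (-0.4156)


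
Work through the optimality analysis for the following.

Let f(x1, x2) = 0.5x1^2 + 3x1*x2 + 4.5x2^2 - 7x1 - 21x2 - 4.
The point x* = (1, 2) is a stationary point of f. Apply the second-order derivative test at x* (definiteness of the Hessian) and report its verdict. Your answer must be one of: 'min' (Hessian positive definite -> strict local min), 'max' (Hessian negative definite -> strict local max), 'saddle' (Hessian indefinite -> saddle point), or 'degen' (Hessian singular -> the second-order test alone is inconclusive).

Compute the Hessian H = grad^2 f:
  H = [[1, 3], [3, 9]]
Verify stationarity: grad f(x*) = H x* + g = (0, 0).
Eigenvalues of H: 0, 10.
H has a zero eigenvalue (singular; positive semidefinite but not definite), so H is neither positive definite, negative definite, nor indefinite. The second-order test alone is inconclusive -> degen.
(Indeed, f is constant along the null direction of H through x*, so x* is not a strict local extremum.)

degen


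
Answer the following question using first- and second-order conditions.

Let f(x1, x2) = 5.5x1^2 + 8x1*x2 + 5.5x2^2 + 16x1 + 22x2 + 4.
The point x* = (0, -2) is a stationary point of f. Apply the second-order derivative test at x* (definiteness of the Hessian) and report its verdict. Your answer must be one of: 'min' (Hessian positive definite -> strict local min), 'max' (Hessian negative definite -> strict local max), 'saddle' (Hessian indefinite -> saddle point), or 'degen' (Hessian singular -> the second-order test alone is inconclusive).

Compute the Hessian H = grad^2 f:
  H = [[11, 8], [8, 11]]
Verify stationarity: grad f(x*) = H x* + g = (0, 0).
Eigenvalues of H: 3, 19.
Both eigenvalues > 0, so H is positive definite -> x* is a strict local min.

min


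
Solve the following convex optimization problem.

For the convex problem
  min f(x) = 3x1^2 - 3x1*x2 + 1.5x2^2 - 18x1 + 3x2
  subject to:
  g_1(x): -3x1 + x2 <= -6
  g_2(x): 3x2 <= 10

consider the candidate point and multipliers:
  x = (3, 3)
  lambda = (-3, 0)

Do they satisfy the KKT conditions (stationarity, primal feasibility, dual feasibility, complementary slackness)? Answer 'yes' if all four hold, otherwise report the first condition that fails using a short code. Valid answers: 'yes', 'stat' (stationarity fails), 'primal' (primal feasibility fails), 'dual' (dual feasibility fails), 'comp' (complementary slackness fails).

Gradient of f: grad f(x) = Q x + c = (-9, 3)
Constraint values g_i(x) = a_i^T x - b_i:
  g_1((3, 3)) = 0
  g_2((3, 3)) = -1
Stationarity residual: grad f(x) + sum_i lambda_i a_i = (0, 0)
  -> stationarity OK
Primal feasibility (all g_i <= 0): OK
Dual feasibility (all lambda_i >= 0): FAILS
Complementary slackness (lambda_i * g_i(x) = 0 for all i): OK

Verdict: the first failing condition is dual_feasibility -> dual.

dual


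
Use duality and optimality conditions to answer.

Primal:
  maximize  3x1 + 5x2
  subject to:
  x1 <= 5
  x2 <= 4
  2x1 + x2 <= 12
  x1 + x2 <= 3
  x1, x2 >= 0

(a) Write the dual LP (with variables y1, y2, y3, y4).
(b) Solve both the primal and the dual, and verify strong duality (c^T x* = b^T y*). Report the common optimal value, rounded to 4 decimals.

The standard primal-dual pair for 'max c^T x s.t. A x <= b, x >= 0' is:
  Dual:  min b^T y  s.t.  A^T y >= c,  y >= 0.

So the dual LP is:
  minimize  5y1 + 4y2 + 12y3 + 3y4
  subject to:
    y1 + 2y3 + y4 >= 3
    y2 + y3 + y4 >= 5
    y1, y2, y3, y4 >= 0

Solving the primal: x* = (0, 3).
  primal value c^T x* = 15.
Solving the dual: y* = (0, 0, 0, 5).
  dual value b^T y* = 15.
Strong duality: c^T x* = b^T y*. Confirmed.

15


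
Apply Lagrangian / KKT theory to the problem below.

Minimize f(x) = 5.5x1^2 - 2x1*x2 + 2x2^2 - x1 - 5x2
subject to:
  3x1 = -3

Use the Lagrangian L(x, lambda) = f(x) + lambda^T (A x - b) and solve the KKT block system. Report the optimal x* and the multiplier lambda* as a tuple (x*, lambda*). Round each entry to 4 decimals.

Form the Lagrangian:
  L(x, lambda) = (1/2) x^T Q x + c^T x + lambda^T (A x - b)
Stationarity (grad_x L = 0): Q x + c + A^T lambda = 0.
Primal feasibility: A x = b.

This gives the KKT block system:
  [ Q   A^T ] [ x     ]   [-c ]
  [ A    0  ] [ lambda ] = [ b ]

Solving the linear system:
  x*      = (-1, 0.75)
  lambda* = (4.5)
  f(x*)   = 5.375

x* = (-1, 0.75), lambda* = (4.5)


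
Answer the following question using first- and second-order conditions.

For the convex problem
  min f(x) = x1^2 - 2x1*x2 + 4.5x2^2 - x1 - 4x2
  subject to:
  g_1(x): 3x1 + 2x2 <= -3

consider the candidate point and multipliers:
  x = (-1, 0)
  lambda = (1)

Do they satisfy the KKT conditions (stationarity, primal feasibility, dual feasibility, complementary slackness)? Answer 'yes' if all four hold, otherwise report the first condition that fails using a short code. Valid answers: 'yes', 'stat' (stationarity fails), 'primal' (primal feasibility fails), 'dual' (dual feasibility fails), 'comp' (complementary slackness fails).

Gradient of f: grad f(x) = Q x + c = (-3, -2)
Constraint values g_i(x) = a_i^T x - b_i:
  g_1((-1, 0)) = 0
Stationarity residual: grad f(x) + sum_i lambda_i a_i = (0, 0)
  -> stationarity OK
Primal feasibility (all g_i <= 0): OK
Dual feasibility (all lambda_i >= 0): OK
Complementary slackness (lambda_i * g_i(x) = 0 for all i): OK

Verdict: yes, KKT holds.

yes


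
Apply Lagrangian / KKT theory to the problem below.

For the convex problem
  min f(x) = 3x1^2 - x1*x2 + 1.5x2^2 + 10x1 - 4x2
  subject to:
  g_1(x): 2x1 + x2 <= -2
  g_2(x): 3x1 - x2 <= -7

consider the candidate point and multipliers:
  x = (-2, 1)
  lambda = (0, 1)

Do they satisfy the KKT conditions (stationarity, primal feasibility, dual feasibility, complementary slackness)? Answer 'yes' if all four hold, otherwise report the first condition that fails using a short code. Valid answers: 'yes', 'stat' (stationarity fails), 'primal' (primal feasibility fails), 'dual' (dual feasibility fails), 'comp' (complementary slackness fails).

Gradient of f: grad f(x) = Q x + c = (-3, 1)
Constraint values g_i(x) = a_i^T x - b_i:
  g_1((-2, 1)) = -1
  g_2((-2, 1)) = 0
Stationarity residual: grad f(x) + sum_i lambda_i a_i = (0, 0)
  -> stationarity OK
Primal feasibility (all g_i <= 0): OK
Dual feasibility (all lambda_i >= 0): OK
Complementary slackness (lambda_i * g_i(x) = 0 for all i): OK

Verdict: yes, KKT holds.

yes


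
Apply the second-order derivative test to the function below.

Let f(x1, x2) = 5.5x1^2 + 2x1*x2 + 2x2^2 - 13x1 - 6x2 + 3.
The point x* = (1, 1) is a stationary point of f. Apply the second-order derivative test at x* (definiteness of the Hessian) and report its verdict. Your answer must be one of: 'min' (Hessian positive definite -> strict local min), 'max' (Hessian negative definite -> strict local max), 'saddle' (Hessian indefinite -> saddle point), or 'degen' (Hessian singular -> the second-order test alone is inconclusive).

Compute the Hessian H = grad^2 f:
  H = [[11, 2], [2, 4]]
Verify stationarity: grad f(x*) = H x* + g = (0, 0).
Eigenvalues of H: 3.4689, 11.5311.
Both eigenvalues > 0, so H is positive definite -> x* is a strict local min.

min


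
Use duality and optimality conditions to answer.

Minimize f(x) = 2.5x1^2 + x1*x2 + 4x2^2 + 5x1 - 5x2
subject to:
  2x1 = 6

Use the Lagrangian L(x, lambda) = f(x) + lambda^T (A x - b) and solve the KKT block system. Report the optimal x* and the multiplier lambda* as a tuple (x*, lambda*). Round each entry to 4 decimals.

Form the Lagrangian:
  L(x, lambda) = (1/2) x^T Q x + c^T x + lambda^T (A x - b)
Stationarity (grad_x L = 0): Q x + c + A^T lambda = 0.
Primal feasibility: A x = b.

This gives the KKT block system:
  [ Q   A^T ] [ x     ]   [-c ]
  [ A    0  ] [ lambda ] = [ b ]

Solving the linear system:
  x*      = (3, 0.25)
  lambda* = (-10.125)
  f(x*)   = 37.25

x* = (3, 0.25), lambda* = (-10.125)


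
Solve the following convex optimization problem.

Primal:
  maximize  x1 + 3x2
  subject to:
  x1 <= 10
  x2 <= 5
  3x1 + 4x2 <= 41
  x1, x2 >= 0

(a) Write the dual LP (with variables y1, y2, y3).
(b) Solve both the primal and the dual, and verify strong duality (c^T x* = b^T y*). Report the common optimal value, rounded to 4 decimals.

The standard primal-dual pair for 'max c^T x s.t. A x <= b, x >= 0' is:
  Dual:  min b^T y  s.t.  A^T y >= c,  y >= 0.

So the dual LP is:
  minimize  10y1 + 5y2 + 41y3
  subject to:
    y1 + 3y3 >= 1
    y2 + 4y3 >= 3
    y1, y2, y3 >= 0

Solving the primal: x* = (7, 5).
  primal value c^T x* = 22.
Solving the dual: y* = (0, 1.6667, 0.3333).
  dual value b^T y* = 22.
Strong duality: c^T x* = b^T y*. Confirmed.

22


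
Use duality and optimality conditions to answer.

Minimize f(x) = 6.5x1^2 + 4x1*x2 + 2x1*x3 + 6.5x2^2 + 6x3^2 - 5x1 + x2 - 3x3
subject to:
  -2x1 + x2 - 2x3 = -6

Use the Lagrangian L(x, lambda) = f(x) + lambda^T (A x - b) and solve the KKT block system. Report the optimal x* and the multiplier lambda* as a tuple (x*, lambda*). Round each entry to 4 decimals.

Form the Lagrangian:
  L(x, lambda) = (1/2) x^T Q x + c^T x + lambda^T (A x - b)
Stationarity (grad_x L = 0): Q x + c + A^T lambda = 0.
Primal feasibility: A x = b.

This gives the KKT block system:
  [ Q   A^T ] [ x     ]   [-c ]
  [ A    0  ] [ lambda ] = [ b ]

Solving the linear system:
  x*      = (1.4761, -1.0015, 1.0231)
  lambda* = (6.1149)
  f(x*)   = 12.619

x* = (1.4761, -1.0015, 1.0231), lambda* = (6.1149)


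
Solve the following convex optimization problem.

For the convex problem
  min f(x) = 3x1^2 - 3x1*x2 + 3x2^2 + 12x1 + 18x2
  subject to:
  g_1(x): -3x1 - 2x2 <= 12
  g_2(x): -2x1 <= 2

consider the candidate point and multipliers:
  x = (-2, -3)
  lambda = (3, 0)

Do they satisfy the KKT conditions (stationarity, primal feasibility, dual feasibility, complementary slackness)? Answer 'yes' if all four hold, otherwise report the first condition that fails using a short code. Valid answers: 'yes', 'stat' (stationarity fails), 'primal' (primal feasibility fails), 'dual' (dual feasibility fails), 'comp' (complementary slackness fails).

Gradient of f: grad f(x) = Q x + c = (9, 6)
Constraint values g_i(x) = a_i^T x - b_i:
  g_1((-2, -3)) = 0
  g_2((-2, -3)) = 2
Stationarity residual: grad f(x) + sum_i lambda_i a_i = (0, 0)
  -> stationarity OK
Primal feasibility (all g_i <= 0): FAILS
Dual feasibility (all lambda_i >= 0): OK
Complementary slackness (lambda_i * g_i(x) = 0 for all i): OK

Verdict: the first failing condition is primal_feasibility -> primal.

primal


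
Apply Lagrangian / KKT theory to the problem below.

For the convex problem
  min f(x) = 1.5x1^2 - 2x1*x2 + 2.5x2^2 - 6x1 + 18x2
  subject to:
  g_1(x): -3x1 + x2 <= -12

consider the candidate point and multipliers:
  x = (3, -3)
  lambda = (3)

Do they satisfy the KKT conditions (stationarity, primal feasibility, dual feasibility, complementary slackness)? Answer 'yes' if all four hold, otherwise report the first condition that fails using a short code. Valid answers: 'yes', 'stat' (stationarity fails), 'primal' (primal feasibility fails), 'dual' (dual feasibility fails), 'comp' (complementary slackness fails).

Gradient of f: grad f(x) = Q x + c = (9, -3)
Constraint values g_i(x) = a_i^T x - b_i:
  g_1((3, -3)) = 0
Stationarity residual: grad f(x) + sum_i lambda_i a_i = (0, 0)
  -> stationarity OK
Primal feasibility (all g_i <= 0): OK
Dual feasibility (all lambda_i >= 0): OK
Complementary slackness (lambda_i * g_i(x) = 0 for all i): OK

Verdict: yes, KKT holds.

yes


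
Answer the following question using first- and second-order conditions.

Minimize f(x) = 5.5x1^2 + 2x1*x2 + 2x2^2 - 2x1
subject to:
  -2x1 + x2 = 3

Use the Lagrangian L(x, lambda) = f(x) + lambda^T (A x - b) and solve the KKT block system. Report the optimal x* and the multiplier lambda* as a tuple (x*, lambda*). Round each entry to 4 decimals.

Form the Lagrangian:
  L(x, lambda) = (1/2) x^T Q x + c^T x + lambda^T (A x - b)
Stationarity (grad_x L = 0): Q x + c + A^T lambda = 0.
Primal feasibility: A x = b.

This gives the KKT block system:
  [ Q   A^T ] [ x     ]   [-c ]
  [ A    0  ] [ lambda ] = [ b ]

Solving the linear system:
  x*      = (-0.8, 1.4)
  lambda* = (-4)
  f(x*)   = 6.8

x* = (-0.8, 1.4), lambda* = (-4)


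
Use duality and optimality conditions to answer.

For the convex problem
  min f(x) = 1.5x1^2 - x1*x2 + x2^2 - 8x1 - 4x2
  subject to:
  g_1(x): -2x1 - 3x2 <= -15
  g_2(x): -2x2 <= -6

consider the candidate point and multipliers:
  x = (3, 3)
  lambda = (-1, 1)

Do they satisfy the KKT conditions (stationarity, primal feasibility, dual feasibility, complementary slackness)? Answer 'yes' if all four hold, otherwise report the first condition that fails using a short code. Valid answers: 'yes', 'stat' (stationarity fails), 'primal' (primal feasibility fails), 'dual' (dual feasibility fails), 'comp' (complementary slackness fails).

Gradient of f: grad f(x) = Q x + c = (-2, -1)
Constraint values g_i(x) = a_i^T x - b_i:
  g_1((3, 3)) = 0
  g_2((3, 3)) = 0
Stationarity residual: grad f(x) + sum_i lambda_i a_i = (0, 0)
  -> stationarity OK
Primal feasibility (all g_i <= 0): OK
Dual feasibility (all lambda_i >= 0): FAILS
Complementary slackness (lambda_i * g_i(x) = 0 for all i): OK

Verdict: the first failing condition is dual_feasibility -> dual.

dual


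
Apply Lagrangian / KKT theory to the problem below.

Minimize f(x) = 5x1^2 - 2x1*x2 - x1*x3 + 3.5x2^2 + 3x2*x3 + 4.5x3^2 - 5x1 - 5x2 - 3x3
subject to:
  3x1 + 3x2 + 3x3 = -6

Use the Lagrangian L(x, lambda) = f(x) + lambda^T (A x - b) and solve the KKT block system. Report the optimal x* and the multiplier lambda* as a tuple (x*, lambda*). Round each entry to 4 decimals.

Form the Lagrangian:
  L(x, lambda) = (1/2) x^T Q x + c^T x + lambda^T (A x - b)
Stationarity (grad_x L = 0): Q x + c + A^T lambda = 0.
Primal feasibility: A x = b.

This gives the KKT block system:
  [ Q   A^T ] [ x     ]   [-c ]
  [ A    0  ] [ lambda ] = [ b ]

Solving the linear system:
  x*      = (-0.7027, -0.6486, -0.6486)
  lambda* = (3.3604)
  f(x*)   = 14.4324

x* = (-0.7027, -0.6486, -0.6486), lambda* = (3.3604)


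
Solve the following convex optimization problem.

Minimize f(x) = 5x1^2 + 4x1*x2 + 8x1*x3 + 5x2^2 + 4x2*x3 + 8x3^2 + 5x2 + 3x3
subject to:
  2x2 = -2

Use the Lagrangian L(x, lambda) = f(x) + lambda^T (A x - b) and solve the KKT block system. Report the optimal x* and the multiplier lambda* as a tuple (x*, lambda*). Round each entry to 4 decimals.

Form the Lagrangian:
  L(x, lambda) = (1/2) x^T Q x + c^T x + lambda^T (A x - b)
Stationarity (grad_x L = 0): Q x + c + A^T lambda = 0.
Primal feasibility: A x = b.

This gives the KKT block system:
  [ Q   A^T ] [ x     ]   [-c ]
  [ A    0  ] [ lambda ] = [ b ]

Solving the linear system:
  x*      = (0.5833, -1, -0.2292)
  lambda* = (1.7917)
  f(x*)   = -1.0521

x* = (0.5833, -1, -0.2292), lambda* = (1.7917)


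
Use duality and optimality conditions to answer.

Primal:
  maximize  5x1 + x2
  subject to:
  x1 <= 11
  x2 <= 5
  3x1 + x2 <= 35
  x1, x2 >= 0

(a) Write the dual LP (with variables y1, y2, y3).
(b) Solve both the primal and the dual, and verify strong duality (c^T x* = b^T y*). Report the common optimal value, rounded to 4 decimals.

The standard primal-dual pair for 'max c^T x s.t. A x <= b, x >= 0' is:
  Dual:  min b^T y  s.t.  A^T y >= c,  y >= 0.

So the dual LP is:
  minimize  11y1 + 5y2 + 35y3
  subject to:
    y1 + 3y3 >= 5
    y2 + y3 >= 1
    y1, y2, y3 >= 0

Solving the primal: x* = (11, 2).
  primal value c^T x* = 57.
Solving the dual: y* = (2, 0, 1).
  dual value b^T y* = 57.
Strong duality: c^T x* = b^T y*. Confirmed.

57


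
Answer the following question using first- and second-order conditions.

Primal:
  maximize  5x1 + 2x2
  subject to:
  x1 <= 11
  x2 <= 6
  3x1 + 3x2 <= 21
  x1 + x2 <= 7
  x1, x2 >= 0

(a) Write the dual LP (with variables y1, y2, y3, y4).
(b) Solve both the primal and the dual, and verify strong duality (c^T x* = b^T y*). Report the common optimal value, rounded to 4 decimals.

The standard primal-dual pair for 'max c^T x s.t. A x <= b, x >= 0' is:
  Dual:  min b^T y  s.t.  A^T y >= c,  y >= 0.

So the dual LP is:
  minimize  11y1 + 6y2 + 21y3 + 7y4
  subject to:
    y1 + 3y3 + y4 >= 5
    y2 + 3y3 + y4 >= 2
    y1, y2, y3, y4 >= 0

Solving the primal: x* = (7, 0).
  primal value c^T x* = 35.
Solving the dual: y* = (0, 0, 1.6667, 0).
  dual value b^T y* = 35.
Strong duality: c^T x* = b^T y*. Confirmed.

35


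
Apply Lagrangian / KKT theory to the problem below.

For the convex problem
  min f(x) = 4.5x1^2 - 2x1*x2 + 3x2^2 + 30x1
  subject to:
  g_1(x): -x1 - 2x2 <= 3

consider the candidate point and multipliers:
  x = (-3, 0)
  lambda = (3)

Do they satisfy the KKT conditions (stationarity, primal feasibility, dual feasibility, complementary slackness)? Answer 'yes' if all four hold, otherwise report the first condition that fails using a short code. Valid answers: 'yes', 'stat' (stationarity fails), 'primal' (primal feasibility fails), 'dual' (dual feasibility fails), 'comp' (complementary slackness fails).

Gradient of f: grad f(x) = Q x + c = (3, 6)
Constraint values g_i(x) = a_i^T x - b_i:
  g_1((-3, 0)) = 0
Stationarity residual: grad f(x) + sum_i lambda_i a_i = (0, 0)
  -> stationarity OK
Primal feasibility (all g_i <= 0): OK
Dual feasibility (all lambda_i >= 0): OK
Complementary slackness (lambda_i * g_i(x) = 0 for all i): OK

Verdict: yes, KKT holds.

yes


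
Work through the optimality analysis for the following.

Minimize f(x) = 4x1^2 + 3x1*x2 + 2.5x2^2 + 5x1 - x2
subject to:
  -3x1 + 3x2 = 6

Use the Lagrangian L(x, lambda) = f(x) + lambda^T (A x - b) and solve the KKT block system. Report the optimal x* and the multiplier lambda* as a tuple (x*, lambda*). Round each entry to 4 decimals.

Form the Lagrangian:
  L(x, lambda) = (1/2) x^T Q x + c^T x + lambda^T (A x - b)
Stationarity (grad_x L = 0): Q x + c + A^T lambda = 0.
Primal feasibility: A x = b.

This gives the KKT block system:
  [ Q   A^T ] [ x     ]   [-c ]
  [ A    0  ] [ lambda ] = [ b ]

Solving the linear system:
  x*      = (-1.0526, 0.9474)
  lambda* = (-0.193)
  f(x*)   = -2.5263

x* = (-1.0526, 0.9474), lambda* = (-0.193)


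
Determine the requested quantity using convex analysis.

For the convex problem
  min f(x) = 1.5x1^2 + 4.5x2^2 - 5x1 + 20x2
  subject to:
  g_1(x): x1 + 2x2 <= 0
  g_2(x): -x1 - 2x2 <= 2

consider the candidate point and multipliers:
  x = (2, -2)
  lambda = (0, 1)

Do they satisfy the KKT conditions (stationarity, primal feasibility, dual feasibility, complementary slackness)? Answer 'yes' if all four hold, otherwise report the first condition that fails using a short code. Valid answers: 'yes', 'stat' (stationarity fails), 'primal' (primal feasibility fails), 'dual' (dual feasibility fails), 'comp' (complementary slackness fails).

Gradient of f: grad f(x) = Q x + c = (1, 2)
Constraint values g_i(x) = a_i^T x - b_i:
  g_1((2, -2)) = -2
  g_2((2, -2)) = 0
Stationarity residual: grad f(x) + sum_i lambda_i a_i = (0, 0)
  -> stationarity OK
Primal feasibility (all g_i <= 0): OK
Dual feasibility (all lambda_i >= 0): OK
Complementary slackness (lambda_i * g_i(x) = 0 for all i): OK

Verdict: yes, KKT holds.

yes


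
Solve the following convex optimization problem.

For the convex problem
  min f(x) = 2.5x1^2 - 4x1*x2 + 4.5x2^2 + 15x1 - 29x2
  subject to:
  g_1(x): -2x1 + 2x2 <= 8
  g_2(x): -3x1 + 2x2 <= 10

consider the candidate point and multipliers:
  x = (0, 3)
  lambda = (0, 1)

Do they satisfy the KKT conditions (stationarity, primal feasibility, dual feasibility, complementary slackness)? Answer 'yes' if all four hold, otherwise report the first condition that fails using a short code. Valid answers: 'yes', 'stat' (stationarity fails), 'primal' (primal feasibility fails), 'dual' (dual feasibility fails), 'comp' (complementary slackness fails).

Gradient of f: grad f(x) = Q x + c = (3, -2)
Constraint values g_i(x) = a_i^T x - b_i:
  g_1((0, 3)) = -2
  g_2((0, 3)) = -4
Stationarity residual: grad f(x) + sum_i lambda_i a_i = (0, 0)
  -> stationarity OK
Primal feasibility (all g_i <= 0): OK
Dual feasibility (all lambda_i >= 0): OK
Complementary slackness (lambda_i * g_i(x) = 0 for all i): FAILS

Verdict: the first failing condition is complementary_slackness -> comp.

comp


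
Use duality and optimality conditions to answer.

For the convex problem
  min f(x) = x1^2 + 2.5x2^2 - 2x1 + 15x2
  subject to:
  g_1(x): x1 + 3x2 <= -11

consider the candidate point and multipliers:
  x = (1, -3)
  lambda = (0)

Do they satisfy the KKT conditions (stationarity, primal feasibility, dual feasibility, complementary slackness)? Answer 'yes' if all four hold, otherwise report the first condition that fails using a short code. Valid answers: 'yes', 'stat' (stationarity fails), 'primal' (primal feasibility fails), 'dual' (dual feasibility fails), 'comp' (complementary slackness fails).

Gradient of f: grad f(x) = Q x + c = (0, 0)
Constraint values g_i(x) = a_i^T x - b_i:
  g_1((1, -3)) = 3
Stationarity residual: grad f(x) + sum_i lambda_i a_i = (0, 0)
  -> stationarity OK
Primal feasibility (all g_i <= 0): FAILS
Dual feasibility (all lambda_i >= 0): OK
Complementary slackness (lambda_i * g_i(x) = 0 for all i): OK

Verdict: the first failing condition is primal_feasibility -> primal.

primal


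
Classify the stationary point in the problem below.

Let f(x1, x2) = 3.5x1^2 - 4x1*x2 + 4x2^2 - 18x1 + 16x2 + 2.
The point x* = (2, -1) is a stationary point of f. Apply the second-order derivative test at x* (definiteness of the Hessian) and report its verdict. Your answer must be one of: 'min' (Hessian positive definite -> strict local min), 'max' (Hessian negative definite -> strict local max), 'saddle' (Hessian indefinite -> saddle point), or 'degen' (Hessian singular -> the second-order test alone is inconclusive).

Compute the Hessian H = grad^2 f:
  H = [[7, -4], [-4, 8]]
Verify stationarity: grad f(x*) = H x* + g = (0, 0).
Eigenvalues of H: 3.4689, 11.5311.
Both eigenvalues > 0, so H is positive definite -> x* is a strict local min.

min


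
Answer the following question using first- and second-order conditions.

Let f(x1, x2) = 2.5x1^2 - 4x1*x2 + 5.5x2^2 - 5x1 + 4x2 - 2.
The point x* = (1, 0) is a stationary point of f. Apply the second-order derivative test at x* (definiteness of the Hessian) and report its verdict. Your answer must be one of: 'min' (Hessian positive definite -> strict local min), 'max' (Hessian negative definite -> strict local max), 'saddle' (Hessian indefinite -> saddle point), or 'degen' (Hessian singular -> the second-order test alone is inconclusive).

Compute the Hessian H = grad^2 f:
  H = [[5, -4], [-4, 11]]
Verify stationarity: grad f(x*) = H x* + g = (0, 0).
Eigenvalues of H: 3, 13.
Both eigenvalues > 0, so H is positive definite -> x* is a strict local min.

min
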